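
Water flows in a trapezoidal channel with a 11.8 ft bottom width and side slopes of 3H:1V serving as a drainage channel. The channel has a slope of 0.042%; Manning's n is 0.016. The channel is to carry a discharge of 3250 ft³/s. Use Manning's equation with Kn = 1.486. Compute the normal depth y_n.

y_n = 11.2 ft

Manning's equation rearranged: A R^(2/3) = nQ / (1.486·√S) = 0.016 × 3250 / (1.486 × √0.00042) = 1707.
Try y = 13.7 ft: A R^(2/3) = 2743 — too large.
Try y = 11.2 ft: A R^(2/3) = 1707 — ≈ 1707.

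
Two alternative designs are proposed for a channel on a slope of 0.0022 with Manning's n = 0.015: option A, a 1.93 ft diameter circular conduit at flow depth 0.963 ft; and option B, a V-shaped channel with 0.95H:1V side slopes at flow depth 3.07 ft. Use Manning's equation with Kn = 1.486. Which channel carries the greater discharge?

Channel A: For a circular section of diameter D = 1.93 ft at depth y = 0.963 ft, the central angle is θ = 2 arccos(1 − 2y/D) = 3.137 rad. Then A = (D²/8)(θ − sin θ) = 1.459 ft² and P = Dθ/2 = 3.028 ft. Hydraulic radius R = A/P = 1.459/3.028 = 0.4819 ft. Q_A = (1.486/0.015)·1.459·0.4819^(2/3)·√0.0022 = 4.167 ft³/s.
Channel B: For a triangular section with side slope z = 0.95: A = zy² = 0.95×3.07² = 8.954 ft²; P = 2y√(1+z²) = 2×3.07×1.379 = 8.469 ft. Hydraulic radius R = A/P = 8.954/8.469 = 1.057 ft. Q_B = (1.486/0.015)·8.954·1.057^(2/3)·√0.0022 = 43.18 ft³/s.
Q_A = 4.167 ft³/s vs Q_B = 43.18 ft³/s, so channel B carries more.

channel B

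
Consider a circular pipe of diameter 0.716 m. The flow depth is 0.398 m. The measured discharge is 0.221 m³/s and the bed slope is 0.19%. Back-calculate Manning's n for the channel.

For a circular section of diameter D = 0.716 m at depth y = 0.398 m, the central angle is θ = 2 arccos(1 − 2y/D) = 3.366 rad. Then A = (D²/8)(θ − sin θ) = 0.2299 m² and P = Dθ/2 = 1.205 m.
Hydraulic radius R = A/P = 0.2299/1.205 = 0.1908 m.
Rearranging Manning's equation: n = (1/Q) A R^(2/3) S^(1/2) = (1/0.221) × 0.2299 × 0.1908^(2/3) × √0.0019 = 0.015.

n = 0.015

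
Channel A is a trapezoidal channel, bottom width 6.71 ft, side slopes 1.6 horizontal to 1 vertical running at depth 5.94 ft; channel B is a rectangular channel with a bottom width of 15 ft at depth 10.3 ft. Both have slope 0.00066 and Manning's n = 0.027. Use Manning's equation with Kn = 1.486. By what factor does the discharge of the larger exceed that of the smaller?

Channel A: With bottom width b = 6.71 ft and side slope z = 1.6: A = (b + zy)y = (6.71 + 1.6×5.94)×5.94 = 96.31 ft²; P = b + 2y√(1+z²) = 6.71 + 2×5.94×1.887 = 29.13 ft. Hydraulic radius R = A/P = 96.31/29.13 = 3.307 ft. Q_A = (1.486/0.027)·96.31·3.307^(2/3)·√0.00066 = 302.3 ft³/s.
Channel B: Flow area A = b·y = 15 × 10.3 = 154.5 ft². Wetted perimeter P = b + 2y = 15 + 2×10.3 = 35.6 ft. Hydraulic radius R = A/P = 154.5/35.6 = 4.34 ft. Q_B = (1.486/0.027)·154.5·4.34^(2/3)·√0.00066 = 581.2 ft³/s.
The larger discharge is 581.2 ft³/s and the smaller is 302.3 ft³/s; the ratio is 1.92.

1.92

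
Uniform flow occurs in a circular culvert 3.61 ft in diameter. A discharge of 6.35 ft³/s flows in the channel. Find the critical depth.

At critical depth, Q² T / (g A³) = 1, i.e. A³/T = Q²/g = 6.35²/32.2 = 1.252.
Trying y = 0.575 ft: A³/T = 0.4384 — too small.
Trying y = 0.876 ft: A³/T = 2.282 — too large.
Trying y = 0.751 ft: A³/T = 1.25 — ≈ 1.252.

y_c = 0.751 ft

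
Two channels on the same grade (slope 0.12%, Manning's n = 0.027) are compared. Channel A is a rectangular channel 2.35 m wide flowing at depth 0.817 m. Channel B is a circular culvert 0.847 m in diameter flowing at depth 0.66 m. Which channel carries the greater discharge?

Channel A: Flow area A = b·y = 2.35 × 0.817 = 1.92 m². Wetted perimeter P = b + 2y = 2.35 + 2×0.817 = 3.984 m. Hydraulic radius R = A/P = 1.92/3.984 = 0.4819 m. Q_A = (1/0.027)·1.92·0.4819^(2/3)·√0.0012 = 1.514 m³/s.
Channel B: For a circular section of diameter D = 0.847 m at depth y = 0.66 m, the central angle is θ = 2 arccos(1 − 2y/D) = 4.327 rad. Then A = (D²/8)(θ − sin θ) = 0.4711 m² and P = Dθ/2 = 1.832 m. Hydraulic radius R = A/P = 0.4711/1.832 = 0.2571 m. Q_B = (1/0.027)·0.4711·0.2571^(2/3)·√0.0012 = 0.2444 m³/s.
Q_A = 1.514 m³/s vs Q_B = 0.2444 m³/s, so channel A carries more.

channel A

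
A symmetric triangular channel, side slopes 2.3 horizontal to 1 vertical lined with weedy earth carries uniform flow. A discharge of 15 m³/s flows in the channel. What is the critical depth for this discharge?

y_c = 1.54 m

At critical depth, Q² T / (g A³) = 1, i.e. A³/T = Q²/g = 15²/9.81 = 22.94.
Trying y = 1.18 m: A³/T = 6.051 — low.
Trying y = 1.78 m: A³/T = 47.26 — high.
Trying y = 1.54 m: A³/T = 22.91 — close enough.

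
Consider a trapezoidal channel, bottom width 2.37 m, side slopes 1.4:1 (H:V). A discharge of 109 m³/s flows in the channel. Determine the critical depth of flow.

y_c = 3.41 m

At critical depth, Q² T / (g A³) = 1, i.e. A³/T = Q²/g = 109²/9.81 = 1211.
Try y = 2.39 m: A³/T = 281.3 — short.
Try y = 4.23 m: A³/T = 3036 — over.
Try y = 3.41 m: A³/T = 1213 — matches.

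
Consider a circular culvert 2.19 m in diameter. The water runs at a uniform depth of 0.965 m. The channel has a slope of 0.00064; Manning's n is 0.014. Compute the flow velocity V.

For a circular section of diameter D = 2.19 m at depth y = 0.965 m, the central angle is θ = 2 arccos(1 − 2y/D) = 2.904 rad. Then A = (D²/8)(θ − sin θ) = 1.599 m² and P = Dθ/2 = 3.179 m.
Hydraulic radius R = A/P = 1.599/3.179 = 0.503 m.
From Manning's equation, V = (1/n) R^(2/3) S^(1/2) = (1/0.014) × 0.503^(2/3) × 0.00064^(1/2) = 1.14 m/s.

V = 1.14 m/s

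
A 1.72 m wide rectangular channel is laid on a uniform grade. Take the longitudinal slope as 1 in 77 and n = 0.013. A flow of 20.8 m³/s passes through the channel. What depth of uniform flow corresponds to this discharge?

y_n = 1.95 m

Manning's equation rearranged: A R^(2/3) = nQ / (1·√S) = 0.013 × 20.8 / (√0.01299) = 2.373.
At y = 1.69 m: A R^(2/3) = 1.998 — low.
At y = 2.35 m: A R^(2/3) = 2.969 — high.
At y = 1.95 m: A R^(2/3) = 2.377 — close enough.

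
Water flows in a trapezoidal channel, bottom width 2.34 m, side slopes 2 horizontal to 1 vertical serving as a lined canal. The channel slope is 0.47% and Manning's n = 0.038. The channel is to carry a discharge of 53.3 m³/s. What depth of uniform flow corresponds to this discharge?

y_n = 2.82 m

Manning's equation rearranged: A R^(2/3) = nQ / (1·√S) = 0.038 × 53.3 / (√0.0047) = 29.54.
Trying y = 3.25 m: A R^(2/3) = 40.96 — high.
Trying y = 2.51 m: A R^(2/3) = 22.7 — low.
Trying y = 2.82 m: A R^(2/3) = 29.56 — ≈ 29.54.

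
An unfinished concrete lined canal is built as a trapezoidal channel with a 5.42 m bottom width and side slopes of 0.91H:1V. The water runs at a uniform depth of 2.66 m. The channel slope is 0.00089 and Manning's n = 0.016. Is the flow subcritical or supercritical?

With bottom width b = 5.42 m and side slope z = 0.91: A = (b + zy)y = (5.42 + 0.91×2.66)×2.66 = 20.86 m²; P = b + 2y√(1+z²) = 5.42 + 2×2.66×1.352 = 12.61 m.
Hydraulic radius R = A/P = 20.86/12.61 = 1.654 m.
V = (1/n) R^(2/3) √S = (1/0.016) × 1.654^(2/3) × √0.00089 = 2.607 m/s. Hydraulic depth D_h = A/T = 20.86/10.26 = 2.033 m.
Froude number Fr = V/√(g·D_h) = 2.607/√(9.81×2.033) = 0.584, which is less than 1, so the flow is subcritical.

subcritical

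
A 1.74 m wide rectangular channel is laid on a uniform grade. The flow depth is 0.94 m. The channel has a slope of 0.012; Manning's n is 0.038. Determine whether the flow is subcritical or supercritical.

subcritical

Flow area A = b·y = 1.74 × 0.94 = 1.636 m². Wetted perimeter P = b + 2y = 1.74 + 2×0.94 = 3.62 m.
Hydraulic radius R = A/P = 1.636/3.62 = 0.4518 m.
V = (1/n) R^(2/3) √S = (1/0.038) × 0.4518^(2/3) × √0.012 = 1.697 m/s. Hydraulic depth D_h = A/T = 1.636/1.74 = 0.94 m.
Froude number Fr = V/√(g·D_h) = 1.697/√(9.81×0.94) = 0.559, which is less than 1, so the flow is subcritical.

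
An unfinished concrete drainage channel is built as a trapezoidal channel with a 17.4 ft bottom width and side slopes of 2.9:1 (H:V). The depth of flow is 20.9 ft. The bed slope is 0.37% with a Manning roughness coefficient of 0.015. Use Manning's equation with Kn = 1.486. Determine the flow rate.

Q = 49200 ft³/s

With bottom width b = 17.4 ft and side slope z = 2.9: A = (b + zy)y = (17.4 + 2.9×20.9)×20.9 = 1630 ft²; P = b + 2y√(1+z²) = 17.4 + 2×20.9×3.068 = 145.6 ft.
Hydraulic radius R = A/P = 1630/145.6 = 11.2 ft.
Manning's equation: Q = (1.486/n) A R^(2/3) S^(1/2) = (1.486/0.015) × 1630 × 11.2^(2/3) × 0.0037^(1/2) = 49200 ft³/s.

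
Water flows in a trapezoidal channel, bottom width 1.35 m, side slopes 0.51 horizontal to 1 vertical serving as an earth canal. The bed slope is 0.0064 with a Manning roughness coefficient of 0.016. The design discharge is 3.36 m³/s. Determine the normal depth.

y_n = 0.709 m

Manning's equation rearranged: A R^(2/3) = nQ / (1·√S) = 0.016 × 3.36 / (√0.0064) = 0.672.
Try y = 0.484 m: A R^(2/3) = 0.3595 — short.
Try y = 0.796 m: A R^(2/3) = 0.8154 — over.
Try y = 0.709 m: A R^(2/3) = 0.6725 — close enough.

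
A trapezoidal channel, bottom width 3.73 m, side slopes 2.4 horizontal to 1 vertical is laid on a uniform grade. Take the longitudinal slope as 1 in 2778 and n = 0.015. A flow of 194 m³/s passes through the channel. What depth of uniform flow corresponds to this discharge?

Manning's equation rearranged: A R^(2/3) = nQ / (1·√S) = 0.015 × 194 / (√0.00036) = 153.4.
Try y = 3.93 m: A R^(2/3) = 85.91 — short.
Try y = 5.04 m: A R^(2/3) = 153.3 — close enough.

y_n = 5.04 m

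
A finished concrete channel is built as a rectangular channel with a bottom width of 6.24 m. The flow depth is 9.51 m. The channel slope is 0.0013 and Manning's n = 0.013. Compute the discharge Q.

Q = 291 m³/s

Flow area A = b·y = 6.24 × 9.51 = 59.34 m². Wetted perimeter P = b + 2y = 6.24 + 2×9.51 = 25.26 m.
Hydraulic radius R = A/P = 59.34/25.26 = 2.349 m.
Manning's equation: Q = (1/n) A R^(2/3) S^(1/2) = (1/0.013) × 59.34 × 2.349^(2/3) × 0.0013^(1/2) = 291 m³/s.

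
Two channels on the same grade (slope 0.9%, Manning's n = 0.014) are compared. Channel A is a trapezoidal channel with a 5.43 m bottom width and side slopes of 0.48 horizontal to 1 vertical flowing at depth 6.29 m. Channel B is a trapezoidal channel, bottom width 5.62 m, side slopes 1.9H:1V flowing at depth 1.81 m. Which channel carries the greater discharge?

Channel A: With bottom width b = 5.43 m and side slope z = 0.48: A = (b + zy)y = (5.43 + 0.48×6.29)×6.29 = 53.15 m²; P = b + 2y√(1+z²) = 5.43 + 2×6.29×1.109 = 19.38 m. Hydraulic radius R = A/P = 53.15/19.38 = 2.742 m. Q_A = (1/0.014)·53.15·2.742^(2/3)·√0.009 = 705.5 m³/s.
Channel B: With bottom width b = 5.62 m and side slope z = 1.9: A = (b + zy)y = (5.62 + 1.9×1.81)×1.81 = 16.4 m²; P = b + 2y√(1+z²) = 5.62 + 2×1.81×2.147 = 13.39 m. Hydraulic radius R = A/P = 16.4/13.39 = 1.224 m. Q_B = (1/0.014)·16.4·1.224^(2/3)·√0.009 = 127.2 m³/s.
Q_A = 705.5 m³/s vs Q_B = 127.2 m³/s, so channel A carries more.

channel A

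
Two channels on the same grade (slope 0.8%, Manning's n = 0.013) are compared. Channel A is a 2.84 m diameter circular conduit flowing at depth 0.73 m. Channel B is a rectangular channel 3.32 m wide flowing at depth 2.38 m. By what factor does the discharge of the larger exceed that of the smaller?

Channel A: For a circular section of diameter D = 2.84 m at depth y = 0.73 m, the central angle is θ = 2 arccos(1 − 2y/D) = 2.127 rad. Then A = (D²/8)(θ − sin θ) = 1.288 m² and P = Dθ/2 = 3.02 m. Hydraulic radius R = A/P = 1.288/3.02 = 0.4264 m. Q_A = (1/0.013)·1.288·0.4264^(2/3)·√0.008 = 5.02 m³/s.
Channel B: Flow area A = b·y = 3.32 × 2.38 = 7.902 m². Wetted perimeter P = b + 2y = 3.32 + 2×2.38 = 8.08 m. Hydraulic radius R = A/P = 7.902/8.08 = 0.9779 m. Q_B = (1/0.013)·7.902·0.9779^(2/3)·√0.008 = 53.56 m³/s.
The larger discharge is 53.56 m³/s and the smaller is 5.02 m³/s; the ratio is 10.7.

10.7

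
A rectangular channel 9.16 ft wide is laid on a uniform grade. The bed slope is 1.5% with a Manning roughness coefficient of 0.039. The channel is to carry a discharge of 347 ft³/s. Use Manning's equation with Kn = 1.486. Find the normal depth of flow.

y_n = 4.65 ft

Manning's equation rearranged: A R^(2/3) = nQ / (1.486·√S) = 0.039 × 347 / (1.486 × √0.015) = 74.36.
Trying y = 5.26 ft: A R^(2/3) = 87.52 — high.
Trying y = 4.65 ft: A R^(2/3) = 74.37 — ≈ 74.36.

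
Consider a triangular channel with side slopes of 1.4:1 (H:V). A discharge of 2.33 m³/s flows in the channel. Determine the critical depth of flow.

y_c = 0.892 m

At critical depth, Q² T / (g A³) = 1, i.e. A³/T = Q²/g = 2.33²/9.81 = 0.5534.
Trying y = 0.709 m: A³/T = 0.1756 — low.
Trying y = 1.06 m: A³/T = 1.311 — high.
Trying y = 0.892 m: A³/T = 0.5534 — ≈ 0.5534.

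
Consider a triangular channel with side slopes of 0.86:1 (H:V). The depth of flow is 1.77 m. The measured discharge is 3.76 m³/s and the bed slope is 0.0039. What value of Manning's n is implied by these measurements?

n = 0.031

For a triangular section with side slope z = 0.86: A = zy² = 0.86×1.77² = 2.694 m²; P = 2y√(1+z²) = 2×1.77×1.319 = 4.669 m.
Hydraulic radius R = A/P = 2.694/4.669 = 0.5771 m.
Rearranging Manning's equation: n = (1/Q) A R^(2/3) S^(1/2) = (1/3.76) × 2.694 × 0.5771^(2/3) × √0.0039 = 0.031.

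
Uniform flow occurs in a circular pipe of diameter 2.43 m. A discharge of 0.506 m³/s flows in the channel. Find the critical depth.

At critical depth, Q² T / (g A³) = 1, i.e. A³/T = Q²/g = 0.506²/9.81 = 0.0261.
Trying y = 0.392 m: A³/T = 0.06369 — high.
Trying y = 0.313 m: A³/T = 0.02624 — matches.

y_c = 0.313 m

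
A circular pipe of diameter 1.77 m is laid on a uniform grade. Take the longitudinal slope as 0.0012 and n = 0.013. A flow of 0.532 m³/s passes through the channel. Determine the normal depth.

Manning's equation rearranged: A R^(2/3) = nQ / (1·√S) = 0.013 × 0.532 / (√0.0012) = 0.1996.
At y = 0.372 m: A R^(2/3) = 0.1383 — too small.
At y = 0.518 m: A R^(2/3) = 0.2667 — too large.
At y = 0.447 m: A R^(2/3) = 0.1997 — matches.

y_n = 0.447 m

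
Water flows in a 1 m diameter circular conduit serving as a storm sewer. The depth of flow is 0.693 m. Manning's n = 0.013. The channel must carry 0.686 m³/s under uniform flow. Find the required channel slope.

S = 0.0012

For a circular section of diameter D = 1 m at depth y = 0.693 m, the central angle is θ = 2 arccos(1 − 2y/D) = 3.934 rad. Then A = (D²/8)(θ − sin θ) = 0.5808 m² and P = Dθ/2 = 1.967 m.
Hydraulic radius R = A/P = 0.5808/1.967 = 0.2953 m.
From Manning's equation, S = [nQ / (1 A R^(2/3))]² = [0.013 × 0.686 / (1 × 0.5808 × 0.2953^(2/3))]² = 0.0012.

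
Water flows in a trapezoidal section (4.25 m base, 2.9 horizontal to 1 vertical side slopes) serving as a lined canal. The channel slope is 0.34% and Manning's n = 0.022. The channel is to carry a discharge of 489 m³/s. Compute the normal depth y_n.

y_n = 5.04 m

Manning's equation rearranged: A R^(2/3) = nQ / (1·√S) = 0.022 × 489 / (√0.0034) = 184.5.
At y = 3.66 m: A R^(2/3) = 87.43 — short.
At y = 5.8 m: A R^(2/3) = 258 — over.
At y = 5.04 m: A R^(2/3) = 184.5 — close enough.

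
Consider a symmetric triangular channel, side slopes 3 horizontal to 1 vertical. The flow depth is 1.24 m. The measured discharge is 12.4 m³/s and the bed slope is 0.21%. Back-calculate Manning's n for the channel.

n = 0.012

For a triangular section with side slope z = 3: A = zy² = 3×1.24² = 4.613 m²; P = 2y√(1+z²) = 2×1.24×3.162 = 7.842 m.
Hydraulic radius R = A/P = 4.613/7.842 = 0.5882 m.
Rearranging Manning's equation: n = (1/Q) A R^(2/3) S^(1/2) = (1/12.4) × 4.613 × 0.5882^(2/3) × √0.0021 = 0.012.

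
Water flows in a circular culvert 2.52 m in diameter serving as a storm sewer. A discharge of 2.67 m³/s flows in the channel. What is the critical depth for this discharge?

At critical depth, Q² T / (g A³) = 1, i.e. A³/T = Q²/g = 2.67²/9.81 = 0.7267.
Try y = 0.89 m: A³/T = 1.622 — high.
Try y = 0.723 m: A³/T = 0.7257 — matches.

y_c = 0.723 m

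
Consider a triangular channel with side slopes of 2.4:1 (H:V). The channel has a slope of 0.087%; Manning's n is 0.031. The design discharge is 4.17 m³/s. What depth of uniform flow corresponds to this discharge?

y_n = 1.52 m

Manning's equation rearranged: A R^(2/3) = nQ / (1·√S) = 0.031 × 4.17 / (√0.00087) = 4.383.
Try y = 1.37 m: A R^(2/3) = 3.318 — short.
Try y = 1.76 m: A R^(2/3) = 6.472 — over.
Try y = 1.52 m: A R^(2/3) = 4.378 — ≈ 4.383.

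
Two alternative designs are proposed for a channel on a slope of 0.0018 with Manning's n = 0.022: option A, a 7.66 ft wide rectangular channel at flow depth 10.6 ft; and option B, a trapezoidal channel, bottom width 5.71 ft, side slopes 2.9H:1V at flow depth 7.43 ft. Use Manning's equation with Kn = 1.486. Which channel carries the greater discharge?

channel B

Channel A: Flow area A = b·y = 7.66 × 10.6 = 81.2 ft². Wetted perimeter P = b + 2y = 7.66 + 2×10.6 = 28.86 ft. Hydraulic radius R = A/P = 81.2/28.86 = 2.813 ft. Q_A = (1.486/0.022)·81.2·2.813^(2/3)·√0.0018 = 463.7 ft³/s.
Channel B: With bottom width b = 5.71 ft and side slope z = 2.9: A = (b + zy)y = (5.71 + 2.9×7.43)×7.43 = 202.5 ft²; P = b + 2y√(1+z²) = 5.71 + 2×7.43×3.068 = 51.29 ft. Hydraulic radius R = A/P = 202.5/51.29 = 3.948 ft. Q_B = (1.486/0.022)·202.5·3.948^(2/3)·√0.0018 = 1450 ft³/s.
Q_A = 463.7 ft³/s vs Q_B = 1450 ft³/s, so channel B carries more.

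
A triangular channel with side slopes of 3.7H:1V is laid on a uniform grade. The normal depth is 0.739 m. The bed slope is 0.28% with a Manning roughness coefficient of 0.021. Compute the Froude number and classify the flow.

For a triangular section with side slope z = 3.7: A = zy² = 3.7×0.739² = 2.021 m²; P = 2y√(1+z²) = 2×0.739×3.833 = 5.665 m.
Hydraulic radius R = A/P = 2.021/5.665 = 0.3567 m.
V = (1/n) R^(2/3) √S = (1/0.021) × 0.3567^(2/3) × √0.0028 = 1.267 m/s. Hydraulic depth D_h = A/T = 2.021/5.469 = 0.3695 m.
Froude number Fr = V/√(g·D_h) = 1.267/√(9.81×0.3695) = 0.666, which is less than 1, so the flow is subcritical.

subcritical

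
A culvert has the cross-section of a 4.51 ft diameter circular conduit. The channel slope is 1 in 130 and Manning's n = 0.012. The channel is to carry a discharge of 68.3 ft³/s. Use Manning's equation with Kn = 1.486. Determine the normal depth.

Manning's equation rearranged: A R^(2/3) = nQ / (1.486·√S) = 0.012 × 68.3 / (1.486 × √0.007692) = 6.289.
Try y = 1.69 ft: A R^(2/3) = 5.17 — low.
Try y = 2.2 ft: A R^(2/3) = 8.296 — high.
Try y = 1.88 ft: A R^(2/3) = 6.286 — matches.

y_n = 1.88 ft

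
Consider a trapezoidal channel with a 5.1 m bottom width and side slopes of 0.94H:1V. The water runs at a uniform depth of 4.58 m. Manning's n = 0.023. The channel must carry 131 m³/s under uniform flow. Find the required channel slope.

With bottom width b = 5.1 m and side slope z = 0.94: A = (b + zy)y = (5.1 + 0.94×4.58)×4.58 = 43.08 m²; P = b + 2y√(1+z²) = 5.1 + 2×4.58×1.372 = 17.67 m.
Hydraulic radius R = A/P = 43.08/17.67 = 2.438 m.
From Manning's equation, S = [nQ / (1 A R^(2/3))]² = [0.023 × 131 / (1 × 43.08 × 2.438^(2/3))]² = 0.00149.

S = 0.00149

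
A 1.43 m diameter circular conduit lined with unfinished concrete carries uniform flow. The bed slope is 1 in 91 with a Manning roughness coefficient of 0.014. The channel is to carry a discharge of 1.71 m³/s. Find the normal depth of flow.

Manning's equation rearranged: A R^(2/3) = nQ / (1·√S) = 0.014 × 1.71 / (√0.01099) = 0.2284.
At y = 0.576 m: A R^(2/3) = 0.2761 — high.
At y = 0.52 m: A R^(2/3) = 0.2285 — ≈ 0.2284.

y_n = 0.52 m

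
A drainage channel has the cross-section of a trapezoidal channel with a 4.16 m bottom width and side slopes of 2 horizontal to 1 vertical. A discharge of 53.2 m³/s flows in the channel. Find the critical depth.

y_c = 1.89 m

At critical depth, Q² T / (g A³) = 1, i.e. A³/T = Q²/g = 53.2²/9.81 = 288.5.
Trying y = 2.23 m: A³/T = 543 — too large.
Trying y = 1.89 m: A³/T = 288.3 — matches.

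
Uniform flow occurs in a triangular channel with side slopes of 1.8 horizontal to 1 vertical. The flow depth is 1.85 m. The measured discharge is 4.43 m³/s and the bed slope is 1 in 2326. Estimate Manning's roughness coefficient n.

n = 0.025

For a triangular section with side slope z = 1.8: A = zy² = 1.8×1.85² = 6.161 m²; P = 2y√(1+z²) = 2×1.85×2.059 = 7.619 m.
Hydraulic radius R = A/P = 6.161/7.619 = 0.8086 m.
Rearranging Manning's equation: n = (1/Q) A R^(2/3) S^(1/2) = (1/4.43) × 6.161 × 0.8086^(2/3) × √0.0004299 = 0.025.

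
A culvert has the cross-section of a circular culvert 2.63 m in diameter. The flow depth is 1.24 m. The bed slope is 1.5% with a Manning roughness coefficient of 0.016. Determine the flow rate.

For a circular section of diameter D = 2.63 m at depth y = 1.24 m, the central angle is θ = 2 arccos(1 − 2y/D) = 3.027 rad. Then A = (D²/8)(θ − sin θ) = 2.519 m² and P = Dθ/2 = 3.981 m.
Hydraulic radius R = A/P = 2.519/3.981 = 0.6328 m.
Manning's equation: Q = (1/n) A R^(2/3) S^(1/2) = (1/0.016) × 2.519 × 0.6328^(2/3) × 0.015^(1/2) = 14.2 m³/s.

Q = 14.2 m³/s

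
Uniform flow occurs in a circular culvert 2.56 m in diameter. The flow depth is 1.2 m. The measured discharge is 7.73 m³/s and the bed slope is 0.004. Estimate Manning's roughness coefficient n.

n = 0.014

For a circular section of diameter D = 2.56 m at depth y = 1.2 m, the central angle is θ = 2 arccos(1 − 2y/D) = 3.017 rad. Then A = (D²/8)(θ − sin θ) = 2.369 m² and P = Dθ/2 = 3.861 m.
Hydraulic radius R = A/P = 2.369/3.861 = 0.6135 m.
Rearranging Manning's equation: n = (1/Q) A R^(2/3) S^(1/2) = (1/7.73) × 2.369 × 0.6135^(2/3) × √0.004 = 0.014.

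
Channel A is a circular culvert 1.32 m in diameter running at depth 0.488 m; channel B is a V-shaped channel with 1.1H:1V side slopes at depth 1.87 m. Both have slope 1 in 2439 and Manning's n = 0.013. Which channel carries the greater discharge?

Channel A: For a circular section of diameter D = 1.32 m at depth y = 0.488 m, the central angle is θ = 2 arccos(1 − 2y/D) = 2.614 rad. Then A = (D²/8)(θ − sin θ) = 0.4598 m² and P = Dθ/2 = 1.725 m. Hydraulic radius R = A/P = 0.4598/1.725 = 0.2665 m. Q_A = (1/0.013)·0.4598·0.2665^(2/3)·√0.00041 = 0.2966 m³/s.
Channel B: For a triangular section with side slope z = 1.1: A = zy² = 1.1×1.87² = 3.847 m²; P = 2y√(1+z²) = 2×1.87×1.487 = 5.56 m. Hydraulic radius R = A/P = 3.847/5.56 = 0.6918 m. Q_B = (1/0.013)·3.847·0.6918^(2/3)·√0.00041 = 4.687 m³/s.
Q_A = 0.2966 m³/s vs Q_B = 4.687 m³/s, so channel B carries more.

channel B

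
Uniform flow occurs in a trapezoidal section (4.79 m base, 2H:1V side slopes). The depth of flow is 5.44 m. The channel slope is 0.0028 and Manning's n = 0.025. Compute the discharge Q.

Q = 369 m³/s

With bottom width b = 4.79 m and side slope z = 2: A = (b + zy)y = (4.79 + 2×5.44)×5.44 = 85.24 m²; P = b + 2y√(1+z²) = 4.79 + 2×5.44×2.236 = 29.12 m.
Hydraulic radius R = A/P = 85.24/29.12 = 2.928 m.
Manning's equation: Q = (1/n) A R^(2/3) S^(1/2) = (1/0.025) × 85.24 × 2.928^(2/3) × 0.0028^(1/2) = 369 m³/s.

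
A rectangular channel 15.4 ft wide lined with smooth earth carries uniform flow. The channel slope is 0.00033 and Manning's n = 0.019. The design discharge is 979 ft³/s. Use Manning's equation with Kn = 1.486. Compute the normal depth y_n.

y_n = 15.1 ft

Manning's equation rearranged: A R^(2/3) = nQ / (1.486·√S) = 0.019 × 979 / (1.486 × √0.00033) = 689.1.
Try y = 11.6 ft: A R^(2/3) = 496.1 — low.
Try y = 15.1 ft: A R^(2/3) = 688.9 — ≈ 689.1.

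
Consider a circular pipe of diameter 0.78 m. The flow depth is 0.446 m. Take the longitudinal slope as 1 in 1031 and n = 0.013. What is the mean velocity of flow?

V = 0.85 m/s

For a circular section of diameter D = 0.78 m at depth y = 0.446 m, the central angle is θ = 2 arccos(1 − 2y/D) = 3.43 rad. Then A = (D²/8)(θ − sin θ) = 0.2824 m² and P = Dθ/2 = 1.338 m.
Hydraulic radius R = A/P = 0.2824/1.338 = 0.2112 m.
From Manning's equation, V = (1/n) R^(2/3) S^(1/2) = (1/0.013) × 0.2112^(2/3) × 0.0009699^(1/2) = 0.85 m/s.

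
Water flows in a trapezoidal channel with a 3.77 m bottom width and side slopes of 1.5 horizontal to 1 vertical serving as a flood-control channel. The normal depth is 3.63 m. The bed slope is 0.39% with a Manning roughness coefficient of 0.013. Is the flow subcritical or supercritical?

With bottom width b = 3.77 m and side slope z = 1.5: A = (b + zy)y = (3.77 + 1.5×3.63)×3.63 = 33.45 m²; P = b + 2y√(1+z²) = 3.77 + 2×3.63×1.803 = 16.86 m.
Hydraulic radius R = A/P = 33.45/16.86 = 1.984 m.
V = (1/n) R^(2/3) √S = (1/0.013) × 1.984^(2/3) × √0.0039 = 7.585 m/s. Hydraulic depth D_h = A/T = 33.45/14.66 = 2.282 m.
Froude number Fr = V/√(g·D_h) = 7.585/√(9.81×2.282) = 1.6, which is greater than 1, so the flow is supercritical.

supercritical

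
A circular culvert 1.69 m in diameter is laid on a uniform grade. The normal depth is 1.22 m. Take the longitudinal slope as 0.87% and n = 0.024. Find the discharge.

Q = 4.27 m³/s

For a circular section of diameter D = 1.69 m at depth y = 1.22 m, the central angle is θ = 2 arccos(1 − 2y/D) = 4.061 rad. Then A = (D²/8)(θ − sin θ) = 1.734 m² and P = Dθ/2 = 3.432 m.
Hydraulic radius R = A/P = 1.734/3.432 = 0.5052 m.
Manning's equation: Q = (1/n) A R^(2/3) S^(1/2) = (1/0.024) × 1.734 × 0.5052^(2/3) × 0.0087^(1/2) = 4.27 m³/s.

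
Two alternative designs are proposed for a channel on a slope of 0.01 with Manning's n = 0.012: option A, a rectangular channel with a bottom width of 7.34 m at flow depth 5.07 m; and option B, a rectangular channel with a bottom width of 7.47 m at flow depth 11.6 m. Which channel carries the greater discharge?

Channel A: Flow area A = b·y = 7.34 × 5.07 = 37.21 m². Wetted perimeter P = b + 2y = 7.34 + 2×5.07 = 17.48 m. Hydraulic radius R = A/P = 37.21/17.48 = 2.129 m. Q_A = (1/0.012)·37.21·2.129^(2/3)·√0.01 = 513.2 m³/s.
Channel B: Flow area A = b·y = 7.47 × 11.6 = 86.65 m². Wetted perimeter P = b + 2y = 7.47 + 2×11.6 = 30.67 m. Hydraulic radius R = A/P = 86.65/30.67 = 2.825 m. Q_B = (1/0.012)·86.65·2.825^(2/3)·√0.01 = 1443 m³/s.
Q_A = 513.2 m³/s vs Q_B = 1443 m³/s, so channel B carries more.

channel B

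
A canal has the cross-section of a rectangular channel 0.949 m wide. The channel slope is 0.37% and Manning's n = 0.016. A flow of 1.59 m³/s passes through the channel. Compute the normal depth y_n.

Manning's equation rearranged: A R^(2/3) = nQ / (1·√S) = 0.016 × 1.59 / (√0.0037) = 0.4182.
Trying y = 1.19 m: A R^(2/3) = 0.5493 — over.
Trying y = 0.949 m: A R^(2/3) = 0.4181 — matches.

y_n = 0.949 m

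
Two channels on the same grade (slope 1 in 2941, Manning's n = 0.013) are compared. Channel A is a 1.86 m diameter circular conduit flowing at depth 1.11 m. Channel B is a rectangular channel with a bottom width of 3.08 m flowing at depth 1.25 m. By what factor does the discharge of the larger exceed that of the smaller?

2.77

Channel A: For a circular section of diameter D = 1.86 m at depth y = 1.11 m, the central angle is θ = 2 arccos(1 − 2y/D) = 3.531 rad. Then A = (D²/8)(θ − sin θ) = 1.691 m² and P = Dθ/2 = 3.284 m. Hydraulic radius R = A/P = 1.691/3.284 = 0.515 m. Q_A = (1/0.013)·1.691·0.515^(2/3)·√0.00034 = 1.541 m³/s.
Channel B: Flow area A = b·y = 3.08 × 1.25 = 3.85 m². Wetted perimeter P = b + 2y = 3.08 + 2×1.25 = 5.58 m. Hydraulic radius R = A/P = 3.85/5.58 = 0.69 m. Q_B = (1/0.013)·3.85·0.69^(2/3)·√0.00034 = 4.264 m³/s.
The larger discharge is 4.264 m³/s and the smaller is 1.541 m³/s; the ratio is 2.77.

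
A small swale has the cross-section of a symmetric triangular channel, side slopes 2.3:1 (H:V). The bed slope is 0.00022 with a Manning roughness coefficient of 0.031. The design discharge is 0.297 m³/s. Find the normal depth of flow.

Manning's equation rearranged: A R^(2/3) = nQ / (1·√S) = 0.031 × 0.297 / (√0.00022) = 0.6207.
Try y = 0.653 m: A R^(2/3) = 0.4389 — low.
Try y = 0.744 m: A R^(2/3) = 0.6216 — matches.

y_n = 0.744 m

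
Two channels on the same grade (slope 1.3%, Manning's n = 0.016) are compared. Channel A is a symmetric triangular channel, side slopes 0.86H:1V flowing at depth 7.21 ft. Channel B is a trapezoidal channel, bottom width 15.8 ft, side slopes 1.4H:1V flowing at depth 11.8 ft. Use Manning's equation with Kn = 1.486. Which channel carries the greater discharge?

channel B

Channel A: For a triangular section with side slope z = 0.86: A = zy² = 0.86×7.21² = 44.71 ft²; P = 2y√(1+z²) = 2×7.21×1.319 = 19.02 ft. Hydraulic radius R = A/P = 44.71/19.02 = 2.351 ft. Q_A = (1.486/0.016)·44.71·2.351^(2/3)·√0.013 = 836.9 ft³/s.
Channel B: With bottom width b = 15.8 ft and side slope z = 1.4: A = (b + zy)y = (15.8 + 1.4×11.8)×11.8 = 381.4 ft²; P = b + 2y√(1+z²) = 15.8 + 2×11.8×1.72 = 56.4 ft. Hydraulic radius R = A/P = 381.4/56.4 = 6.762 ft. Q_B = (1.486/0.016)·381.4·6.762^(2/3)·√0.013 = 14440 ft³/s.
Q_A = 836.9 ft³/s vs Q_B = 14440 ft³/s, so channel B carries more.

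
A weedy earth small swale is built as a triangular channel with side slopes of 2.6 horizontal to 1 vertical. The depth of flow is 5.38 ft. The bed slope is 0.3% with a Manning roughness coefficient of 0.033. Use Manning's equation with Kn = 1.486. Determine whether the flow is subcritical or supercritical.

For a triangular section with side slope z = 2.6: A = zy² = 2.6×5.38² = 75.26 ft²; P = 2y√(1+z²) = 2×5.38×2.786 = 29.97 ft.
Hydraulic radius R = A/P = 75.26/29.97 = 2.511 ft.
V = (1.486/n) R^(2/3) √S = (1.486/0.033) × 2.511^(2/3) × √0.003 = 4.556 ft/s. Hydraulic depth D_h = A/T = 75.26/27.98 = 2.69 ft.
Froude number Fr = V/√(g·D_h) = 4.556/√(32.2×2.69) = 0.49, which is less than 1, so the flow is subcritical.

subcritical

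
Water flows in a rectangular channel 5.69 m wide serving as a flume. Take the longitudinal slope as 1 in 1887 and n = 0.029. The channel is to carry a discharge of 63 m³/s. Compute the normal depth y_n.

Manning's equation rearranged: A R^(2/3) = nQ / (1·√S) = 0.029 × 63 / (√0.0005299) = 79.36.
At y = 10.4 m: A R^(2/3) = 101.1 — over.
At y = 7.14 m: A R^(2/3) = 65.23 — short.
At y = 8.43 m: A R^(2/3) = 79.34 — ≈ 79.36.

y_n = 8.43 m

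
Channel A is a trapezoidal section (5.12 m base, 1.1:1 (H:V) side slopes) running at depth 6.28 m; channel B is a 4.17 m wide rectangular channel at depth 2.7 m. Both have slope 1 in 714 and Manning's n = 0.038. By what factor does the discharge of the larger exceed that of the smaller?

Channel A: With bottom width b = 5.12 m and side slope z = 1.1: A = (b + zy)y = (5.12 + 1.1×6.28)×6.28 = 75.54 m²; P = b + 2y√(1+z²) = 5.12 + 2×6.28×1.487 = 23.79 m. Hydraulic radius R = A/P = 75.54/23.79 = 3.175 m. Q_A = (1/0.038)·75.54·3.175^(2/3)·√0.001401 = 160.7 m³/s.
Channel B: Flow area A = b·y = 4.17 × 2.7 = 11.26 m². Wetted perimeter P = b + 2y = 4.17 + 2×2.7 = 9.57 m. Hydraulic radius R = A/P = 11.26/9.57 = 1.176 m. Q_B = (1/0.038)·11.26·1.176^(2/3)·√0.001401 = 12.36 m³/s.
The larger discharge is 160.7 m³/s and the smaller is 12.36 m³/s; the ratio is 13.

13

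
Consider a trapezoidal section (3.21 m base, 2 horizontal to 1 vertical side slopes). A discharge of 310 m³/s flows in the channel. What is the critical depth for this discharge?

y_c = 4.74 m

At critical depth, Q² T / (g A³) = 1, i.e. A³/T = Q²/g = 310²/9.81 = 9796.
Try y = 5.54 m: A³/T = 19560 — too large.
Try y = 3.99 m: A³/T = 4643 — too small.
Try y = 4.74 m: A³/T = 9816 — ≈ 9796.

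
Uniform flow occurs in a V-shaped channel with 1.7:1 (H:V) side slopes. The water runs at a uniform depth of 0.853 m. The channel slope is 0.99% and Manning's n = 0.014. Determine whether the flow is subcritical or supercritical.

supercritical

For a triangular section with side slope z = 1.7: A = zy² = 1.7×0.853² = 1.237 m²; P = 2y√(1+z²) = 2×0.853×1.972 = 3.365 m.
Hydraulic radius R = A/P = 1.237/3.365 = 0.3676 m.
V = (1/n) R^(2/3) √S = (1/0.014) × 0.3676^(2/3) × √0.0099 = 3.647 m/s. Hydraulic depth D_h = A/T = 1.237/2.9 = 0.4265 m.
Froude number Fr = V/√(g·D_h) = 3.647/√(9.81×0.4265) = 1.78, which is greater than 1, so the flow is supercritical.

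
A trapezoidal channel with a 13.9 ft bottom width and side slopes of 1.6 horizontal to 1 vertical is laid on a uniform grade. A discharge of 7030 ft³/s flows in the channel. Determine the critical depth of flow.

At critical depth, Q² T / (g A³) = 1, i.e. A³/T = Q²/g = 7030²/32.2 = 1535000.
Try y = 14.9 ft: A³/T = 2888000 — over.
Try y = 9.23 ft: A³/T = 426500 — short.
Try y = 12.8 ft: A³/T = 1553000 — close enough.

y_c = 12.8 ft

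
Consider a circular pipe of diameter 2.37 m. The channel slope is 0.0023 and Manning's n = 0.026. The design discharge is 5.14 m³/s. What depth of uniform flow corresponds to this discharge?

y_n = 1.75 m

Manning's equation rearranged: A R^(2/3) = nQ / (1·√S) = 0.026 × 5.14 / (√0.0023) = 2.787.
Trying y = 1.45 m: A R^(2/3) = 2.154 — too small.
Trying y = 2.06 m: A R^(2/3) = 3.257 — too large.
Trying y = 1.75 m: A R^(2/3) = 2.786 — ≈ 2.787.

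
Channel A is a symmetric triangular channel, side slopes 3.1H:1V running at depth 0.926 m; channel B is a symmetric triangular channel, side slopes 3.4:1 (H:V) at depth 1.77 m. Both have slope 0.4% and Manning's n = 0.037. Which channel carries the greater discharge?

channel B

Channel A: For a triangular section with side slope z = 3.1: A = zy² = 3.1×0.926² = 2.658 m²; P = 2y√(1+z²) = 2×0.926×3.257 = 6.033 m. Hydraulic radius R = A/P = 2.658/6.033 = 0.4406 m. Q_A = (1/0.037)·2.658·0.4406^(2/3)·√0.004 = 2.631 m³/s.
Channel B: For a triangular section with side slope z = 3.4: A = zy² = 3.4×1.77² = 10.65 m²; P = 2y√(1+z²) = 2×1.77×3.544 = 12.55 m. Hydraulic radius R = A/P = 10.65/12.55 = 0.849 m. Q_B = (1/0.037)·10.65·0.849^(2/3)·√0.004 = 16.33 m³/s.
Q_A = 2.631 m³/s vs Q_B = 16.33 m³/s, so channel B carries more.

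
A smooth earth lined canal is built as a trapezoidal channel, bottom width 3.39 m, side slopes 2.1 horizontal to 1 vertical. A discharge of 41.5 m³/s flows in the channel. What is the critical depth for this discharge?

At critical depth, Q² T / (g A³) = 1, i.e. A³/T = Q²/g = 41.5²/9.81 = 175.6.
At y = 1.25 m: A³/T = 49.2 — short.
At y = 2 m: A³/T = 296.7 — over.
At y = 1.75 m: A³/T = 176 — ≈ 175.6.

y_c = 1.75 m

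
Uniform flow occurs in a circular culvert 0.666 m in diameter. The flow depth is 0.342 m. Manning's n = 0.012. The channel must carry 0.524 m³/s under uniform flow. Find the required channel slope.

S = 0.013

For a circular section of diameter D = 0.666 m at depth y = 0.342 m, the central angle is θ = 2 arccos(1 − 2y/D) = 3.196 rad. Then A = (D²/8)(θ − sin θ) = 0.1802 m² and P = Dθ/2 = 1.064 m.
Hydraulic radius R = A/P = 0.1802/1.064 = 0.1693 m.
From Manning's equation, S = [nQ / (1 A R^(2/3))]² = [0.012 × 0.524 / (1 × 0.1802 × 0.1693^(2/3))]² = 0.013.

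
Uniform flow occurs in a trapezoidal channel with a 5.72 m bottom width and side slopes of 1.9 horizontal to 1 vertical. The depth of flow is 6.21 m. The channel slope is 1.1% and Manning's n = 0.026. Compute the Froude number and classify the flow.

With bottom width b = 5.72 m and side slope z = 1.9: A = (b + zy)y = (5.72 + 1.9×6.21)×6.21 = 108.8 m²; P = b + 2y√(1+z²) = 5.72 + 2×6.21×2.147 = 32.39 m.
Hydraulic radius R = A/P = 108.8/32.39 = 3.359 m.
V = (1/n) R^(2/3) √S = (1/0.026) × 3.359^(2/3) × √0.011 = 9.048 m/s. Hydraulic depth D_h = A/T = 108.8/29.32 = 3.711 m.
Froude number Fr = V/√(g·D_h) = 9.048/√(9.81×3.711) = 1.5, which is greater than 1, so the flow is supercritical.

supercritical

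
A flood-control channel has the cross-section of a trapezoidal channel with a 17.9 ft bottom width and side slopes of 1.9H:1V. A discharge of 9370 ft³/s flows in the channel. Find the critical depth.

At critical depth, Q² T / (g A³) = 1, i.e. A³/T = Q²/g = 9370²/32.2 = 2727000.
Try y = 14.8 ft: A³/T = 4262000 — high.
Try y = 11.3 ft: A³/T = 1447000 — low.
Try y = 13.3 ft: A³/T = 2766000 — close enough.

y_c = 13.3 ft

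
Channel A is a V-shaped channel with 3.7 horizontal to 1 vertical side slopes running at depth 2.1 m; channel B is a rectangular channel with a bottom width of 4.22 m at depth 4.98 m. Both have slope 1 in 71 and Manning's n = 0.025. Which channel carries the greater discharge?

channel B

Channel A: For a triangular section with side slope z = 3.7: A = zy² = 3.7×2.1² = 16.32 m²; P = 2y√(1+z²) = 2×2.1×3.833 = 16.1 m. Hydraulic radius R = A/P = 16.32/16.1 = 1.014 m. Q_A = (1/0.025)·16.32·1.014^(2/3)·√0.01408 = 78.16 m³/s.
Channel B: Flow area A = b·y = 4.22 × 4.98 = 21.02 m². Wetted perimeter P = b + 2y = 4.22 + 2×4.98 = 14.18 m. Hydraulic radius R = A/P = 21.02/14.18 = 1.482 m. Q_B = (1/0.025)·21.02·1.482^(2/3)·√0.01408 = 129.7 m³/s.
Q_A = 78.16 m³/s vs Q_B = 129.7 m³/s, so channel B carries more.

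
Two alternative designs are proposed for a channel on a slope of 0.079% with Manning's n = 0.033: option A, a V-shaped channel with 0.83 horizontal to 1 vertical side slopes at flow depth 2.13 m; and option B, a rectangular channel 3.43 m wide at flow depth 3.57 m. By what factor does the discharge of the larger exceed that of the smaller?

Channel A: For a triangular section with side slope z = 0.83: A = zy² = 0.83×2.13² = 3.766 m²; P = 2y√(1+z²) = 2×2.13×1.3 = 5.536 m. Hydraulic radius R = A/P = 3.766/5.536 = 0.6802 m. Q_A = (1/0.033)·3.766·0.6802^(2/3)·√0.00079 = 2.481 m³/s.
Channel B: Flow area A = b·y = 3.43 × 3.57 = 12.25 m². Wetted perimeter P = b + 2y = 3.43 + 2×3.57 = 10.57 m. Hydraulic radius R = A/P = 12.25/10.57 = 1.158 m. Q_B = (1/0.033)·12.25·1.158^(2/3)·√0.00079 = 11.5 m³/s.
The larger discharge is 11.5 m³/s and the smaller is 2.481 m³/s; the ratio is 4.64.

4.64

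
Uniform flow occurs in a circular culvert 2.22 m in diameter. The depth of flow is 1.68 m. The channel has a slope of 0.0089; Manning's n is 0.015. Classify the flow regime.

supercritical

For a circular section of diameter D = 2.22 m at depth y = 1.68 m, the central angle is θ = 2 arccos(1 − 2y/D) = 4.22 rad. Then A = (D²/8)(θ − sin θ) = 3.143 m² and P = Dθ/2 = 4.684 m.
Hydraulic radius R = A/P = 3.143/4.684 = 0.6709 m.
V = (1/n) R^(2/3) √S = (1/0.015) × 0.6709^(2/3) × √0.0089 = 4.82 m/s. Hydraulic depth D_h = A/T = 3.143/1.905 = 1.65 m.
Froude number Fr = V/√(g·D_h) = 4.82/√(9.81×1.65) = 1.2, which is greater than 1, so the flow is supercritical.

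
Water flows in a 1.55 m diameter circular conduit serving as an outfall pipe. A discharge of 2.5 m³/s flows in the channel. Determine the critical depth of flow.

y_c = 0.809 m

At critical depth, Q² T / (g A³) = 1, i.e. A³/T = Q²/g = 2.5²/9.81 = 0.6371.
Trying y = 1.01 m: A³/T = 1.494 — high.
Trying y = 0.666 m: A³/T = 0.3034 — low.
Trying y = 0.809 m: A³/T = 0.6383 — matches.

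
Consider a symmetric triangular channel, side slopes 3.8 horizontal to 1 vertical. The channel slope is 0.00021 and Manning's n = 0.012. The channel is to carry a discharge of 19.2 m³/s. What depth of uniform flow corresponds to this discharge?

y_n = 2.05 m

Manning's equation rearranged: A R^(2/3) = nQ / (1·√S) = 0.012 × 19.2 / (√0.00021) = 15.9.
Trying y = 1.71 m: A R^(2/3) = 9.789 — short.
Trying y = 2.54 m: A R^(2/3) = 28.12 — over.
Trying y = 2.05 m: A R^(2/3) = 15.88 — close enough.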